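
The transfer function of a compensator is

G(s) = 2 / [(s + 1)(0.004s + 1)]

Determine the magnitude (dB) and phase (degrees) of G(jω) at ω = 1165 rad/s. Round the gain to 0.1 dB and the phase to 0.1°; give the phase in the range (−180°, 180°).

-68.9 dB, -167.8°

At ω = 1165 rad/s:
pole (1 + j1165·1) = 1 + j1165 → |·| ≈ 1165, ∠ ≈ 89.95°
pole (1 + j1165·0.004) = 1 + j4.66 → |·| ≈ 4.7661, ∠ ≈ 77.89°
|G| = 2 · 1 / (1165 · 4.7661) ≈ 0.0003602
Gain = 20 log₁₀(0.0003602) ≈ -68.87 dB
∠G = (0°) − (89.95° + 77.89°) = -167.84°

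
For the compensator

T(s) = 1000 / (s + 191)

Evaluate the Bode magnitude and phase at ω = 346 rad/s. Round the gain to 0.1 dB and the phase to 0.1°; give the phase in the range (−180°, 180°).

8.1 dB, -61.1°

At s = jω = j346:
pole (s+191): 191 + j346 → |·| = √(191²+346²) = √156197 ≈ 395.22, ∠ = arctan(346/191) ≈ 61.10°
|T| = 1000 / 395.22 ≈ 2.5302
Gain = 20 log₁₀(2.5302) ≈ 8.06 dB
∠T = 0.00° − 61.10° = -61.10°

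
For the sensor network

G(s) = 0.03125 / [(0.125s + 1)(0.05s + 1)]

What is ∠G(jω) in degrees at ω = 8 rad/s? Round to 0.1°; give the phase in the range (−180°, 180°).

-66.8°

At ω = 8 rad/s:
pole (1 + j8·0.125) = 1 + j1 → |·| ≈ 1.4142, ∠ ≈ 45.00°
pole (1 + j8·0.05) = 1 + j0.4 → |·| ≈ 1.077, ∠ ≈ 21.80°
∠G = (0°) − (45.00° + 21.80°) = -66.80°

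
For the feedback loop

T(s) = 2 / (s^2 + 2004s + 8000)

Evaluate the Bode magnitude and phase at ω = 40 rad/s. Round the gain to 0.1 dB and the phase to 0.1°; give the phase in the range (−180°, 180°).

Substitute s = j40:
Numerator: 2 = 2 + j0
Denominator: (j40)^2 + 2004(j40) + 8000 = 6400 + j80160
|N| = √(2² + 0²) ≈ 2, ∠N ≈ 0.00°
|D| = √(6400² + 80160²) ≈ 80415, ∠D ≈ 85.44°
|T| = 2 / 80415 ≈ 2.4871e-05
Gain = 20 log₁₀(2.4871e-05) ≈ -92.09 dB
∠T = 0.00° − 85.44° = -85.44°

-92.1 dB, -85.4°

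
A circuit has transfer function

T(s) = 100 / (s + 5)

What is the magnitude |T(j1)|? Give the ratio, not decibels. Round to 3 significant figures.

19.6

Substitute s = j1:
Numerator: 100 = 100 + j0
Denominator: (j1) + 5 = 5 + j1
|N| = √(100² + 0²) ≈ 100, ∠N ≈ 0.00°
|D| = √(5² + 1²) ≈ 5.099, ∠D ≈ 11.31°
|T| = 100 / 5.099 ≈ 19.612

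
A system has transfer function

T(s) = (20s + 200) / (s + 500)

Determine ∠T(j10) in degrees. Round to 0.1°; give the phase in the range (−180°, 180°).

43.9°

Substitute s = j10:
Numerator: 20(j10) + 200 = 200 + j200
Denominator: (j10) + 500 = 500 + j10
|N| = √(200² + 200²) ≈ 282.84, ∠N ≈ 45.00°
|D| = √(500² + 10²) ≈ 500.1, ∠D ≈ 1.15°
∠T = 45.00° − 1.15° = 43.85°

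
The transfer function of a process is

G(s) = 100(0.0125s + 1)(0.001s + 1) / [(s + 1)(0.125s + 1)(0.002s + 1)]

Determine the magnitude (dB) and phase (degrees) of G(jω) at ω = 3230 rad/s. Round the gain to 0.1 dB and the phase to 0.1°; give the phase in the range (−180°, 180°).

-55.9 dB, -99.7°

At ω = 3230 rad/s:
zero (1 + j3230·0.0125) = 1 + j40.375 → |·| ≈ 40.387, ∠ ≈ 88.58°
zero (1 + j3230·0.001) = 1 + j3.23 → |·| ≈ 3.3813, ∠ ≈ 72.80°
pole (1 + j3230·1) = 1 + j3230 → |·| ≈ 3230, ∠ ≈ 89.98°
pole (1 + j3230·0.125) = 1 + j403.75 → |·| ≈ 403.75, ∠ ≈ 89.86°
pole (1 + j3230·0.002) = 1 + j6.46 → |·| ≈ 6.5369, ∠ ≈ 81.20°
|G| = 100 · 40.387 · 3.3813 / (3230 · 403.75 · 6.5369) ≈ 0.0016019
Gain = 20 log₁₀(0.0016019) ≈ -55.91 dB
∠G = (88.58° + 72.80°) − (89.98° + 89.86° + 81.20°) = -99.66°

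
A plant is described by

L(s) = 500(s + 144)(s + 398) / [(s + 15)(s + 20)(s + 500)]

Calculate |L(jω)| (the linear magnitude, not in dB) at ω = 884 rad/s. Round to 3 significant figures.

0.547

At s = jω = j884:
zero (s+144): 144 + j884 → |·| = √(144²+884²) = √802192 ≈ 895.65, ∠ = arctan(884/144) ≈ 80.75°
zero (s+398): 398 + j884 → |·| = √(398²+884²) = √939860 ≈ 969.46, ∠ = arctan(884/398) ≈ 65.76°
pole (s+15): 15 + j884 → |·| = √(15²+884²) = √781681 ≈ 884.13, ∠ = arctan(884/15) ≈ 89.03°
pole (s+20): 20 + j884 → |·| = √(20²+884²) = √781856 ≈ 884.23, ∠ = arctan(884/20) ≈ 88.70°
pole (s+500): 500 + j884 → |·| = √(500²+884²) = √1031456 ≈ 1015.6, ∠ = arctan(884/500) ≈ 60.51°
|L| = 500 · 8.683e+05 / 7.9397e+08 ≈ 0.54681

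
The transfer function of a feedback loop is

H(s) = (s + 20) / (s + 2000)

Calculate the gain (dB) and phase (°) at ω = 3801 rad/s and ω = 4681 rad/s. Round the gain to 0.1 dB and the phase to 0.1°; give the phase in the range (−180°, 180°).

Substitute s = j3801:
Numerator: (j3801) + 20 = 20 + j3801
Denominator: (j3801) + 2000 = 2000 + j3801
|N| = √(20² + 3801²) ≈ 3801.1, ∠N ≈ 89.70°
|D| = √(2000² + 3801²) ≈ 4295.1, ∠D ≈ 62.25°
|H| = 3801.1 / 4295.1 ≈ 0.88499
Gain = 20 log₁₀(0.88499) ≈ -1.06 dB
∠H = 89.70° − 62.25° = 27.45°

Substitute s = j4681:
Numerator: (j4681) + 20 = 20 + j4681
Denominator: (j4681) + 2000 = 2000 + j4681
|N| = √(20² + 4681²) ≈ 4681, ∠N ≈ 89.76°
|D| = √(2000² + 4681²) ≈ 5090.4, ∠D ≈ 66.86°
|H| = 4681 / 5090.4 ≈ 0.91957
Gain = 20 log₁₀(0.91957) ≈ -0.73 dB
∠H = 89.76° − 66.86° = 22.90°

ω = 3801: -1.1 dB, 27.5°; ω = 4681: -0.7 dB, 22.9°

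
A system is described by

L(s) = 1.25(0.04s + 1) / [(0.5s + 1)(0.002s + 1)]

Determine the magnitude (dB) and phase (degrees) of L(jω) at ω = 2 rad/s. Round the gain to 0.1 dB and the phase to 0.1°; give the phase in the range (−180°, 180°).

At ω = 2 rad/s:
zero (1 + j2·0.04) = 1 + j0.08 → |·| ≈ 1.0032, ∠ ≈ 4.57°
pole (1 + j2·0.5) = 1 + j1 → |·| ≈ 1.4142, ∠ ≈ 45.00°
pole (1 + j2·0.002) = 1 + j0.004 → |·| ≈ 1, ∠ ≈ 0.23°
|L| = 1.25 · 1.0032 / (1.4142 · 1) ≈ 0.88672
Gain = 20 log₁₀(0.88672) ≈ -1.04 dB
∠L = (4.57°) − (45.00° + 0.23°) = -40.66°

-1.0 dB, -40.7°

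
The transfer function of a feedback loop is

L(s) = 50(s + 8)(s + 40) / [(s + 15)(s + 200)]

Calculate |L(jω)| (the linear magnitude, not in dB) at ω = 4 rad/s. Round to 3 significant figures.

5.79

At s = jω = j4:
zero (s+8): 8 + j4 → |·| = √(8²+4²) = √80 ≈ 8.9443, ∠ = arctan(4/8) ≈ 26.57°
zero (s+40): 40 + j4 → |·| = √(40²+4²) = √1616 ≈ 40.2, ∠ = arctan(4/40) ≈ 5.71°
pole (s+15): 15 + j4 → |·| = √(15²+4²) = √241 ≈ 15.524, ∠ = arctan(4/15) ≈ 14.93°
pole (s+200): 200 + j4 → |·| = √(200²+4²) = √40016 ≈ 200.04, ∠ = arctan(4/200) ≈ 1.15°
|L| = 50 · 359.56 / 3105.4 ≈ 5.7893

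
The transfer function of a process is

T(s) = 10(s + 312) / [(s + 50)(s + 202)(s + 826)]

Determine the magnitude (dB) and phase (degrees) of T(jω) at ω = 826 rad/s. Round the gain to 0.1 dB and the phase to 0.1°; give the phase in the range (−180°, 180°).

At s = jω = j826:
zero (s+312): 312 + j826 → |·| = √(312²+826²) = √779620 ≈ 882.96, ∠ = arctan(826/312) ≈ 69.31°
pole (s+50): 50 + j826 → |·| = √(50²+826²) = √684776 ≈ 827.51, ∠ = arctan(826/50) ≈ 86.54°
pole (s+202): 202 + j826 → |·| = √(202²+826²) = √723080 ≈ 850.34, ∠ = arctan(826/202) ≈ 76.26°
pole (s+826): 826 + j826 → |·| = √(826²+826²) = √1364552 ≈ 1168.1, ∠ = arctan(826/826) ≈ 45.00°
|T| = 10 · 882.96 / 8.2195e+08 ≈ 1.0742e-05
Gain = 20 log₁₀(1.0742e-05) ≈ -99.38 dB
∠T = 69.31° − 207.80° = -138.49°

-99.4 dB, -138.5°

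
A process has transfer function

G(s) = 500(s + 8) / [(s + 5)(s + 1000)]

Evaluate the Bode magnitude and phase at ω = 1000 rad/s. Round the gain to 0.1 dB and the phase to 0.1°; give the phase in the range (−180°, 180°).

-9.0 dB, -45.2°

At s = jω = j1000:
zero (s+8): 8 + j1000 → |·| = √(8²+1000²) = √1000064 ≈ 1000, ∠ = arctan(1000/8) ≈ 89.54°
pole (s+5): 5 + j1000 → |·| = √(5²+1000²) = √1000025 ≈ 1000, ∠ = arctan(1000/5) ≈ 89.71°
pole (s+1000): 1000 + j1000 → |·| = √(1000²+1000²) = √2000000 ≈ 1414.2, ∠ = arctan(1000/1000) ≈ 45.00°
|G| = 500 · 1000 / 1.4142e+06 ≈ 0.35356
Gain = 20 log₁₀(0.35356) ≈ -9.03 dB
∠G = 89.54° − 134.71° = -45.17°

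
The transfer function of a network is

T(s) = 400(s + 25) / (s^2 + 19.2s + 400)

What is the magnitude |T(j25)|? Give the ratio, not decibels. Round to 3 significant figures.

At s = jω = j25:
zero (s+25): 25 + j25 → |·| = √(25²+25²) = √1250 ≈ 35.355, ∠ = arctan(25/25) ≈ 45.00°
quadratic: (j25)² + 19.2·j25 + 400 = -225 + j480 → |·| ≈ 530.12, ∠ ≈ 115.11°
|T| = 400 · 35.355 / 530.12 ≈ 26.677

26.7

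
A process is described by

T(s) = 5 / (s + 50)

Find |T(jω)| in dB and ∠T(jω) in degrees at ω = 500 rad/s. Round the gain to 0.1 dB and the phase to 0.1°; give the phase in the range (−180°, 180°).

-40.0 dB, -84.3°

Substitute s = j500:
Numerator: 5 = 5 + j0
Denominator: (j500) + 50 = 50 + j500
|N| = √(5² + 0²) ≈ 5, ∠N ≈ 0.00°
|D| = √(50² + 500²) ≈ 502.49, ∠D ≈ 84.29°
|T| = 5 / 502.49 ≈ 0.0099504
Gain = 20 log₁₀(0.0099504) ≈ -40.04 dB
∠T = 0.00° − 84.29° = -84.29°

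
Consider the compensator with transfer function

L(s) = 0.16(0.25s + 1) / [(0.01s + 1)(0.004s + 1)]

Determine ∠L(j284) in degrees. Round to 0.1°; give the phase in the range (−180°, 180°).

At ω = 284 rad/s:
zero (1 + j284·0.25) = 1 + j71 → |·| ≈ 71.007, ∠ ≈ 89.19°
pole (1 + j284·0.01) = 1 + j2.84 → |·| ≈ 3.0109, ∠ ≈ 70.60°
pole (1 + j284·0.004) = 1 + j1.136 → |·| ≈ 1.5134, ∠ ≈ 48.64°
∠L = (89.19°) − (70.60° + 48.64°) = -30.05°

-30.1°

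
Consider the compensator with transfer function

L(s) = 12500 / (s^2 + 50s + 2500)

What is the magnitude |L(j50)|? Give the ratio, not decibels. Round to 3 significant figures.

5.00

At s = jω = j50:
quadratic: (j50)² + 50·j50 + 2500 = 0 + j2500 → |·| ≈ 2500, ∠ ≈ 90.00°
|L| = 12500 / 2500 ≈ 5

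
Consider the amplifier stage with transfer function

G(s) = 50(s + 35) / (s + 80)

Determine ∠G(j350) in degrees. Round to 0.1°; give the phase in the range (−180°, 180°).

7.2°

At s = jω = j350:
zero (s+35): 35 + j350 → |·| = √(35²+350²) = √123725 ≈ 351.75, ∠ = arctan(350/35) ≈ 84.29°
pole (s+80): 80 + j350 → |·| = √(80²+350²) = √128900 ≈ 359.03, ∠ = arctan(350/80) ≈ 77.12°
∠G = 84.29° − 77.12° = 7.17°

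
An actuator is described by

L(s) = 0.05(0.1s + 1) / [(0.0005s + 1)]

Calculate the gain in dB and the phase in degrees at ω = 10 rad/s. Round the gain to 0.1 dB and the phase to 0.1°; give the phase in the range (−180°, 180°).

At ω = 10 rad/s:
zero (1 + j10·0.1) = 1 + j1 → |·| ≈ 1.4142, ∠ ≈ 45.00°
pole (1 + j10·0.0005) = 1 + j0.005 → |·| ≈ 1, ∠ ≈ 0.29°
|L| = 0.05 · 1.4142 / (1) ≈ 0.07071
Gain = 20 log₁₀(0.07071) ≈ -23.01 dB
∠L = (45.00°) − (0.29°) = 44.71°

-23.0 dB, 44.7°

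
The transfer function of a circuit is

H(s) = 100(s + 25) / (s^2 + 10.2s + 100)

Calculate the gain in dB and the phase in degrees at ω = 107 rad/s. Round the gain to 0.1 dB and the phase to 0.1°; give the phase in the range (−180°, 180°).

-0.3 dB, -97.7°

At s = jω = j107:
zero (s+25): 25 + j107 → |·| = √(25²+107²) = √12074 ≈ 109.88, ∠ = arctan(107/25) ≈ 76.85°
quadratic: (j107)² + 10.2·j107 + 100 = -11349 + j1091.4 → |·| ≈ 11401, ∠ ≈ 174.51°
|H| = 100 · 109.88 / 11401 ≈ 0.96378
Gain = 20 log₁₀(0.96378) ≈ -0.32 dB
∠H = 76.85° − 174.51° = -97.66°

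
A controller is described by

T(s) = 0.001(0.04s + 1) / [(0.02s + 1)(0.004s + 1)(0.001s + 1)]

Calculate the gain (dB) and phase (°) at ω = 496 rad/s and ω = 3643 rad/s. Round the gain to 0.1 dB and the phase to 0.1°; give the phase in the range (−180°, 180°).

At ω = 496 rad/s:
zero (1 + j496·0.04) = 1 + j19.84 → |·| ≈ 19.865, ∠ ≈ 87.11°
pole (1 + j496·0.02) = 1 + j9.92 → |·| ≈ 9.9703, ∠ ≈ 84.24°
pole (1 + j496·0.004) = 1 + j1.984 → |·| ≈ 2.2218, ∠ ≈ 63.25°
pole (1 + j496·0.001) = 1 + j0.496 → |·| ≈ 1.1163, ∠ ≈ 26.38°
|T| = 0.001 · 19.865 / (9.9703 · 2.2218 · 1.1163) ≈ 0.00080333
Gain = 20 log₁₀(0.00080333) ≈ -61.90 dB
∠T = (87.11°) − (84.24° + 63.25° + 26.38°) = -86.76°

At ω = 3643 rad/s:
zero (1 + j3643·0.04) = 1 + j145.72 → |·| ≈ 145.72, ∠ ≈ 89.61°
pole (1 + j3643·0.02) = 1 + j72.86 → |·| ≈ 72.867, ∠ ≈ 89.21°
pole (1 + j3643·0.004) = 1 + j14.572 → |·| ≈ 14.606, ∠ ≈ 86.07°
pole (1 + j3643·0.001) = 1 + j3.643 → |·| ≈ 3.7778, ∠ ≈ 74.65°
|T| = 0.001 · 145.72 / (72.867 · 14.606 · 3.7778) ≈ 3.6242e-05
Gain = 20 log₁₀(3.6242e-05) ≈ -88.82 dB
∠T = (89.61°) − (89.21° + 86.07° + 74.65°) = -160.32°

ω = 496: -61.9 dB, -86.8°; ω = 3643: -88.8 dB, -160.3°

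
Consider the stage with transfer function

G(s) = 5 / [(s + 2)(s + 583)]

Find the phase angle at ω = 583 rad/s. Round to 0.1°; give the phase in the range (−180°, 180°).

At s = jω = j583:
pole (s+2): 2 + j583 → |·| = √(2²+583²) = √339893 ≈ 583, ∠ = arctan(583/2) ≈ 89.80°
pole (s+583): 583 + j583 → |·| = √(583²+583²) = √679778 ≈ 824.49, ∠ = arctan(583/583) ≈ 45.00°
∠G = 0.00° − 134.80° = -134.80°

-134.8°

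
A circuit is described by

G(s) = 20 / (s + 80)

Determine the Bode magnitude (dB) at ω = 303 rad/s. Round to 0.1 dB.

Substitute s = j303:
Numerator: 20 = 20 + j0
Denominator: (j303) + 80 = 80 + j303
|N| = √(20² + 0²) ≈ 20, ∠N ≈ 0.00°
|D| = √(80² + 303²) ≈ 313.38, ∠D ≈ 75.21°
|G| = 20 / 313.38 ≈ 0.06382
Gain = 20 log₁₀(0.06382) ≈ -23.90 dB

-23.9 dB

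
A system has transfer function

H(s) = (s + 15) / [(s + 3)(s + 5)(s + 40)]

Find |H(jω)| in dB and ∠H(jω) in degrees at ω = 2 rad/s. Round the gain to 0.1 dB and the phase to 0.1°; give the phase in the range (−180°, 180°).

-34.2 dB, -50.8°

At s = jω = j2:
zero (s+15): 15 + j2 → |·| = √(15²+2²) = √229 ≈ 15.133, ∠ = arctan(2/15) ≈ 7.59°
pole (s+3): 3 + j2 → |·| = √(3²+2²) = √13 ≈ 3.6056, ∠ = arctan(2/3) ≈ 33.69°
pole (s+5): 5 + j2 → |·| = √(5²+2²) = √29 ≈ 5.3852, ∠ = arctan(2/5) ≈ 21.80°
pole (s+40): 40 + j2 → |·| = √(40²+2²) = √1604 ≈ 40.05, ∠ = arctan(2/40) ≈ 2.86°
|H| = 1 · 15.133 / 777.65 ≈ 0.01946
Gain = 20 log₁₀(0.01946) ≈ -34.22 dB
∠H = 7.59° − 58.35° = -50.76°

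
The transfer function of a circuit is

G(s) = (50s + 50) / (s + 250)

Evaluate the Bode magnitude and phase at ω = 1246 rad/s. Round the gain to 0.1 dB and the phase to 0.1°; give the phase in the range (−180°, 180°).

Substitute s = j1246:
Numerator: 50(j1246) + 50 = 50 + j62300
Denominator: (j1246) + 250 = 250 + j1246
|N| = √(50² + 62300²) ≈ 62300, ∠N ≈ 89.95°
|D| = √(250² + 1246²) ≈ 1270.8, ∠D ≈ 78.65°
|G| = 62300 / 1270.8 ≈ 49.024
Gain = 20 log₁₀(49.024) ≈ 33.81 dB
∠G = 89.95° − 78.65° = 11.30°

33.8 dB, 11.3°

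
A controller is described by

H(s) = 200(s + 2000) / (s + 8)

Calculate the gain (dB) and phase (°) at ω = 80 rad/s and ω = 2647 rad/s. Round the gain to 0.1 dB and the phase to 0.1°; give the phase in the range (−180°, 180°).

At s = jω = j80:
zero (s+2000): 2000 + j80 → |·| = √(2000²+80²) = √4006400 ≈ 2001.6, ∠ = arctan(80/2000) ≈ 2.29°
pole (s+8): 8 + j80 → |·| = √(8²+80²) = √6464 ≈ 80.399, ∠ = arctan(80/8) ≈ 84.29°
|H| = 200 · 2001.6 / 80.399 ≈ 4979.2
Gain = 20 log₁₀(4979.2) ≈ 73.94 dB
∠H = 2.29° − 84.29° = -82.00°

At s = jω = j2647:
zero (s+2000): 2000 + j2647 → |·| = √(2000²+2647²) = √11006609 ≈ 3317.6, ∠ = arctan(2647/2000) ≈ 52.93°
pole (s+8): 8 + j2647 → |·| = √(8²+2647²) = √7006673 ≈ 2647, ∠ = arctan(2647/8) ≈ 89.83°
|H| = 200 · 3317.6 / 2647 ≈ 250.67
Gain = 20 log₁₀(250.67) ≈ 47.98 dB
∠H = 52.93° − 89.83° = -36.90°

ω = 80: 73.9 dB, -82.0°; ω = 2647: 48.0 dB, -36.9°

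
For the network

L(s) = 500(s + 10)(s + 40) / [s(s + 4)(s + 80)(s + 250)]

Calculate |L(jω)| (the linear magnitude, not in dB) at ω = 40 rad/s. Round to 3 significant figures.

0.0320

At s = jω = j40:
zero (s+10): 10 + j40 → |·| = √(10²+40²) = √1700 ≈ 41.231, ∠ = arctan(40/10) ≈ 75.96°
zero (s+40): 40 + j40 → |·| = √(40²+40²) = √3200 ≈ 56.569, ∠ = arctan(40/40) ≈ 45.00°
pole (s+4): 4 + j40 → |·| = √(4²+40²) = √1616 ≈ 40.2, ∠ = arctan(40/4) ≈ 84.29°
pole (s+80): 80 + j40 → |·| = √(80²+40²) = √8000 ≈ 89.443, ∠ = arctan(40/80) ≈ 26.57°
pole (s+250): 250 + j40 → |·| = √(250²+40²) = √64100 ≈ 253.18, ∠ = arctan(40/250) ≈ 9.09°
pole at origin: |s| = 40, ∠ = 90.00° (in denominator)
|L| = 500 · 2332.4 / 3.6413e+07 ≈ 0.032027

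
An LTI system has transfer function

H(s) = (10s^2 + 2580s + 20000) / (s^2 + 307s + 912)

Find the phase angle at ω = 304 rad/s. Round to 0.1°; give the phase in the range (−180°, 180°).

Substitute s = j304:
Numerator: 10(j304)^2 + 2580(j304) + 20000 = -904160 + j784320
Denominator: (j304)^2 + 307(j304) + 912 = -91504 + j93328
|N| = √(904160² + 784320²) ≈ 1.1969e+06, ∠N ≈ 139.06°
|D| = √(91504² + 93328²) ≈ 1.307e+05, ∠D ≈ 134.43°
∠H = 139.06° − 134.43° = 4.63°

4.6°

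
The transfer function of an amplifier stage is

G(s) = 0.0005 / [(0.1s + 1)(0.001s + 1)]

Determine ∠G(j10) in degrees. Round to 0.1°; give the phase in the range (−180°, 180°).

At ω = 10 rad/s:
pole (1 + j10·0.1) = 1 + j1 → |·| ≈ 1.4142, ∠ ≈ 45.00°
pole (1 + j10·0.001) = 1 + j0.01 → |·| ≈ 1, ∠ ≈ 0.57°
∠G = (0°) − (45.00° + 0.57°) = -45.57°

-45.6°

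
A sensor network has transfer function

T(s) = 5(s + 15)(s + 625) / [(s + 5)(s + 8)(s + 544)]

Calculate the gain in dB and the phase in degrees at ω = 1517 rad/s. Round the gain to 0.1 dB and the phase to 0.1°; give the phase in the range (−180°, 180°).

At s = jω = j1517:
zero (s+15): 15 + j1517 → |·| = √(15²+1517²) = √2301514 ≈ 1517.1, ∠ = arctan(1517/15) ≈ 89.43°
zero (s+625): 625 + j1517 → |·| = √(625²+1517²) = √2691914 ≈ 1640.7, ∠ = arctan(1517/625) ≈ 67.61°
pole (s+5): 5 + j1517 → |·| = √(5²+1517²) = √2301314 ≈ 1517, ∠ = arctan(1517/5) ≈ 89.81°
pole (s+8): 8 + j1517 → |·| = √(8²+1517²) = √2301353 ≈ 1517, ∠ = arctan(1517/8) ≈ 89.70°
pole (s+544): 544 + j1517 → |·| = √(544²+1517²) = √2597225 ≈ 1611.6, ∠ = arctan(1517/544) ≈ 70.27°
|T| = 5 · 2.4891e+06 / 3.7088e+09 ≈ 0.0033557
Gain = 20 log₁₀(0.0033557) ≈ -49.48 dB
∠T = 157.04° − 249.78° = -92.74°

-49.5 dB, -92.7°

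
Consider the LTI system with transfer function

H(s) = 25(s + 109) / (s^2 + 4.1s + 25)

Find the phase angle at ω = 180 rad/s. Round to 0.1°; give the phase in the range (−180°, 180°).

-119.9°

At s = jω = j180:
zero (s+109): 109 + j180 → |·| = √(109²+180²) = √44281 ≈ 210.43, ∠ = arctan(180/109) ≈ 58.80°
quadratic: (j180)² + 4.1·j180 + 25 = -32375 + j738 → |·| ≈ 32383, ∠ ≈ 178.69°
∠H = 58.80° − 178.69° = -119.89°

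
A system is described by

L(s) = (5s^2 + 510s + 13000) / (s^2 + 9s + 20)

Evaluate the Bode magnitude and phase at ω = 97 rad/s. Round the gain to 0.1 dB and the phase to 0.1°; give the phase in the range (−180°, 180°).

16.1 dB, -50.2°

Substitute s = j97:
Numerator: 5(j97)^2 + 510(j97) + 13000 = -34045 + j49470
Denominator: (j97)^2 + 9(j97) + 20 = -9389 + j873
|N| = √(34045² + 49470²) ≈ 60053, ∠N ≈ 124.54°
|D| = √(9389² + 873²) ≈ 9429.5, ∠D ≈ 174.69°
|L| = 60053 / 9429.5 ≈ 6.3686
Gain = 20 log₁₀(6.3686) ≈ 16.08 dB
∠L = 124.54° − 174.69° = -50.15°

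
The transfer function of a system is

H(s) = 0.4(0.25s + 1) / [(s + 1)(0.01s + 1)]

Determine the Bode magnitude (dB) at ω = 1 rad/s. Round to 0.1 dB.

At ω = 1 rad/s:
zero (1 + j1·0.25) = 1 + j0.25 → |·| ≈ 1.0308, ∠ ≈ 14.04°
pole (1 + j1·1) = 1 + j1 → |·| ≈ 1.4142, ∠ ≈ 45.00°
pole (1 + j1·0.01) = 1 + j0.01 → |·| ≈ 1, ∠ ≈ 0.57°
|H| = 0.4 · 1.0308 / (1.4142 · 1) ≈ 0.29156
Gain = 20 log₁₀(0.29156) ≈ -10.71 dB

-10.7 dB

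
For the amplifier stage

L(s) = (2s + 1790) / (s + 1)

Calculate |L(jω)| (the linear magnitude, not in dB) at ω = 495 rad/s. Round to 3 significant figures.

Substitute s = j495:
Numerator: 2(j495) + 1790 = 1790 + j990
Denominator: (j495) + 1 = 1 + j495
|N| = √(1790² + 990²) ≈ 2045.5, ∠N ≈ 28.95°
|D| = √(1² + 495²) ≈ 495, ∠D ≈ 89.88°
|L| = 2045.5 / 495 ≈ 4.1323

4.13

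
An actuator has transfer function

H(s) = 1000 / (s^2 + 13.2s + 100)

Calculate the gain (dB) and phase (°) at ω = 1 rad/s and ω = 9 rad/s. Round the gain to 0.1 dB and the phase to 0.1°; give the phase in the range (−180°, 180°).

ω = 1: 20.0 dB, -7.6°; ω = 9: 18.4 dB, -80.9°

At s = jω = j1:
quadratic: (j1)² + 13.2·j1 + 100 = 99 + j13.2 → |·| ≈ 99.876, ∠ ≈ 7.59°
|H| = 1000 / 99.876 ≈ 10.012
Gain = 20 log₁₀(10.012) ≈ 20.01 dB
∠H = 0.00° − 7.59° = -7.59°

At s = jω = j9:
quadratic: (j9)² + 13.2·j9 + 100 = 19 + j118.8 → |·| ≈ 120.31, ∠ ≈ 80.91°
|H| = 1000 / 120.31 ≈ 8.3119
Gain = 20 log₁₀(8.3119) ≈ 18.39 dB
∠H = 0.00° − 80.91° = -80.91°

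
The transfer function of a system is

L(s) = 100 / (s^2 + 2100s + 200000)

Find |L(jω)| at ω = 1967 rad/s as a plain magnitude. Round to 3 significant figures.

Substitute s = j1967:
Numerator: 100 = 100 + j0
Denominator: (j1967)^2 + 2100(j1967) + 200000 = -3669089 + j4130700
|N| = √(100² + 0²) ≈ 100, ∠N ≈ 0.00°
|D| = √(3669089² + 4130700²) ≈ 5.5249e+06, ∠D ≈ 131.61°
|L| = 100 / 5.5249e+06 ≈ 1.81e-05

1.81e-05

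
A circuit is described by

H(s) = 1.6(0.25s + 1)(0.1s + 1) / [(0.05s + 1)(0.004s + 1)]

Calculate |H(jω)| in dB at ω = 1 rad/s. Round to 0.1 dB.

At ω = 1 rad/s:
zero (1 + j1·0.25) = 1 + j0.25 → |·| ≈ 1.0308, ∠ ≈ 14.04°
zero (1 + j1·0.1) = 1 + j0.1 → |·| ≈ 1.005, ∠ ≈ 5.71°
pole (1 + j1·0.05) = 1 + j0.05 → |·| ≈ 1.0012, ∠ ≈ 2.86°
pole (1 + j1·0.004) = 1 + j0.004 → |·| ≈ 1, ∠ ≈ 0.23°
|H| = 1.6 · 1.0308 · 1.005 / (1.0012 · 1) ≈ 1.6555
Gain = 20 log₁₀(1.6555) ≈ 4.38 dB

4.4 dB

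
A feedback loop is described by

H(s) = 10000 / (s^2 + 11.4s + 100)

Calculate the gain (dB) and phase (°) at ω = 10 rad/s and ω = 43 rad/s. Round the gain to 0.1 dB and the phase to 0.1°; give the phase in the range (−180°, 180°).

At s = jω = j10:
quadratic: (j10)² + 11.4·j10 + 100 = 0 + j114 → |·| ≈ 114, ∠ ≈ 90.00°
|H| = 10000 / 114 ≈ 87.719
Gain = 20 log₁₀(87.719) ≈ 38.86 dB
∠H = 0.00° − 90.00° = -90.00°

At s = jω = j43:
quadratic: (j43)² + 11.4·j43 + 100 = -1749 + j490.2 → |·| ≈ 1816.4, ∠ ≈ 164.34°
|H| = 10000 / 1816.4 ≈ 5.5054
Gain = 20 log₁₀(5.5054) ≈ 14.82 dB
∠H = 0.00° − 164.34° = -164.34°

ω = 10: 38.9 dB, -90.0°; ω = 43: 14.8 dB, -164.3°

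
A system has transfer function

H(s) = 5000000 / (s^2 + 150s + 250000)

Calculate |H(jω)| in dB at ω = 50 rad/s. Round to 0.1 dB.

At s = jω = j50:
quadratic: (j50)² + 150·j50 + 250000 = 247500 + j7500 → |·| ≈ 2.4761e+05, ∠ ≈ 1.74°
|H| = 5000000 / 2.4761e+05 ≈ 20.193
Gain = 20 log₁₀(20.193) ≈ 26.10 dB

26.1 dB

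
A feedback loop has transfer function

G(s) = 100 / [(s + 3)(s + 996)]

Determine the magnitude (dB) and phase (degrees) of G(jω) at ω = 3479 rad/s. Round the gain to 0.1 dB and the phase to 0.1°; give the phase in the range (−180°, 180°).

At s = jω = j3479:
pole (s+3): 3 + j3479 → |·| = √(3²+3479²) = √12103450 ≈ 3479, ∠ = arctan(3479/3) ≈ 89.95°
pole (s+996): 996 + j3479 → |·| = √(996²+3479²) = √13095457 ≈ 3618.8, ∠ = arctan(3479/996) ≈ 74.02°
|G| = 100 / 1.259e+07 ≈ 7.9428e-06
Gain = 20 log₁₀(7.9428e-06) ≈ -102.00 dB
∠G = 0.00° − 163.97° = -163.97°

-102.0 dB, -164.0°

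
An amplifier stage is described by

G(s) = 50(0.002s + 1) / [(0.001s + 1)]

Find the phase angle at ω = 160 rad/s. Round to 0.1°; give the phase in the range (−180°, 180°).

8.7°

At ω = 160 rad/s:
zero (1 + j160·0.002) = 1 + j0.32 → |·| ≈ 1.05, ∠ ≈ 17.74°
pole (1 + j160·0.001) = 1 + j0.16 → |·| ≈ 1.0127, ∠ ≈ 9.09°
∠G = (17.74°) − (9.09°) = 8.65°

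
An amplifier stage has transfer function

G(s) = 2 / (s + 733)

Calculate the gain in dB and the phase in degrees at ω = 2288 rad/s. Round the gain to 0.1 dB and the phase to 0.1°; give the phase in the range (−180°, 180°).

-61.6 dB, -72.2°

Substitute s = j2288:
Numerator: 2 = 2 + j0
Denominator: (j2288) + 733 = 733 + j2288
|N| = √(2² + 0²) ≈ 2, ∠N ≈ 0.00°
|D| = √(733² + 2288²) ≈ 2402.5, ∠D ≈ 72.24°
|G| = 2 / 2402.5 ≈ 0.00083247
Gain = 20 log₁₀(0.00083247) ≈ -61.59 dB
∠G = 0.00° − 72.24° = -72.24°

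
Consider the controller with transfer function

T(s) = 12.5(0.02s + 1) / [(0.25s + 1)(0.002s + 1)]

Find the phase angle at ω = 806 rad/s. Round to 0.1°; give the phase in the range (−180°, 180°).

-61.5°

At ω = 806 rad/s:
zero (1 + j806·0.02) = 1 + j16.12 → |·| ≈ 16.151, ∠ ≈ 86.45°
pole (1 + j806·0.25) = 1 + j201.5 → |·| ≈ 201.5, ∠ ≈ 89.72°
pole (1 + j806·0.002) = 1 + j1.612 → |·| ≈ 1.897, ∠ ≈ 58.19°
∠T = (86.45°) − (89.72° + 58.19°) = -61.46°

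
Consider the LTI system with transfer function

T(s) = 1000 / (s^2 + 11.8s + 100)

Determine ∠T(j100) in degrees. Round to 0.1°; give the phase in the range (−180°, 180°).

-173.2°

At s = jω = j100:
quadratic: (j100)² + 11.8·j100 + 100 = -9900 + j1180 → |·| ≈ 9970.1, ∠ ≈ 173.20°
∠T = 0.00° − 173.20° = -173.20°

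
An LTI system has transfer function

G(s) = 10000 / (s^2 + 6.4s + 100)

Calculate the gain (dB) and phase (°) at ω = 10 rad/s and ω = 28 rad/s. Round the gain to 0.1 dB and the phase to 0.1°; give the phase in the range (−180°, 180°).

At s = jω = j10:
quadratic: (j10)² + 6.4·j10 + 100 = 0 + j64 → |·| ≈ 64, ∠ ≈ 90.00°
|G| = 10000 / 64 ≈ 156.25
Gain = 20 log₁₀(156.25) ≈ 43.88 dB
∠G = 0.00° − 90.00° = -90.00°

At s = jω = j28:
quadratic: (j28)² + 6.4·j28 + 100 = -684 + j179.2 → |·| ≈ 707.08, ∠ ≈ 165.32°
|G| = 10000 / 707.08 ≈ 14.143
Gain = 20 log₁₀(14.143) ≈ 23.01 dB
∠G = 0.00° − 165.32° = -165.32°

ω = 10: 43.9 dB, -90.0°; ω = 28: 23.0 dB, -165.3°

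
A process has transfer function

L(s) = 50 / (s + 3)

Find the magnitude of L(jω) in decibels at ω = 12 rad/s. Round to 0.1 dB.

12.1 dB

At s = jω = j12:
pole (s+3): 3 + j12 → |·| = √(3²+12²) = √153 ≈ 12.369, ∠ = arctan(12/3) ≈ 75.96°
|L| = 50 / 12.369 ≈ 4.0424
Gain = 20 log₁₀(4.0424) ≈ 12.13 dB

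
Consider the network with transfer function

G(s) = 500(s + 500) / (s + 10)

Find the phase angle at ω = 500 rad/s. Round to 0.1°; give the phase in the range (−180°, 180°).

-43.9°

At s = jω = j500:
zero (s+500): 500 + j500 → |·| = √(500²+500²) = √500000 ≈ 707.11, ∠ = arctan(500/500) ≈ 45.00°
pole (s+10): 10 + j500 → |·| = √(10²+500²) = √250100 ≈ 500.1, ∠ = arctan(500/10) ≈ 88.85°
∠G = 45.00° − 88.85° = -43.85°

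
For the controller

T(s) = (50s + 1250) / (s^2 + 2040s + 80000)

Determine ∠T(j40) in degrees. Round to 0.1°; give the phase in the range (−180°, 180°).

11.8°

Substitute s = j40:
Numerator: 50(j40) + 1250 = 1250 + j2000
Denominator: (j40)^2 + 2040(j40) + 80000 = 78400 + j81600
|N| = √(1250² + 2000²) ≈ 2358.5, ∠N ≈ 57.99°
|D| = √(78400² + 81600²) ≈ 1.1316e+05, ∠D ≈ 46.15°
∠T = 57.99° − 46.15° = 11.84°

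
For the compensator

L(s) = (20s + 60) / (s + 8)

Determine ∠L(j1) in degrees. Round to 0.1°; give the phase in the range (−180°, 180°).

Substitute s = j1:
Numerator: 20(j1) + 60 = 60 + j20
Denominator: (j1) + 8 = 8 + j1
|N| = √(60² + 20²) ≈ 63.246, ∠N ≈ 18.43°
|D| = √(8² + 1²) ≈ 8.0623, ∠D ≈ 7.13°
∠L = 18.43° − 7.13° = 11.30°

11.3°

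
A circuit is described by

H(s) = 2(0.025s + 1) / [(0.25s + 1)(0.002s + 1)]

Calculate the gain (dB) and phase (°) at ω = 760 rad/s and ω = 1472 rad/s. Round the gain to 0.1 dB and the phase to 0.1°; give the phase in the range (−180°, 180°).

ω = 760: -19.2 dB, -59.4°; ω = 1472: -23.8 dB, -72.6°

At ω = 760 rad/s:
zero (1 + j760·0.025) = 1 + j19 → |·| ≈ 19.026, ∠ ≈ 86.99°
pole (1 + j760·0.25) = 1 + j190 → |·| ≈ 190, ∠ ≈ 89.70°
pole (1 + j760·0.002) = 1 + j1.52 → |·| ≈ 1.8195, ∠ ≈ 56.66°
|H| = 2 · 19.026 / (190 · 1.8195) ≈ 0.11007
Gain = 20 log₁₀(0.11007) ≈ -19.17 dB
∠H = (86.99°) − (89.70° + 56.66°) = -59.37°

At ω = 1472 rad/s:
zero (1 + j1472·0.025) = 1 + j36.8 → |·| ≈ 36.814, ∠ ≈ 88.44°
pole (1 + j1472·0.25) = 1 + j368 → |·| ≈ 368, ∠ ≈ 89.84°
pole (1 + j1472·0.002) = 1 + j2.944 → |·| ≈ 3.1092, ∠ ≈ 71.24°
|H| = 2 · 36.814 / (368 · 3.1092) ≈ 0.06435
Gain = 20 log₁₀(0.06435) ≈ -23.83 dB
∠H = (88.44°) − (89.84° + 71.24°) = -72.64°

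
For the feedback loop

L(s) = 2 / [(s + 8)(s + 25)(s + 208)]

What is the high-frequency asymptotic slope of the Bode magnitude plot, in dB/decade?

Each pole contributes −20 dB/decade at high frequency; each zero contributes +20 dB/decade.
Net: 0 zero(s) − 3 pole(s) → -60 dB/decade.

-60 dB/decade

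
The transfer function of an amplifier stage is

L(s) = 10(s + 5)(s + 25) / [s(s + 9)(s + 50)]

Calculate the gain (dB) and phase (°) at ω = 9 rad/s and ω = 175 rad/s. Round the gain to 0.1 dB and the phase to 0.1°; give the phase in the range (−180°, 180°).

At s = jω = j9:
zero (s+5): 5 + j9 → |·| = √(5²+9²) = √106 ≈ 10.296, ∠ = arctan(9/5) ≈ 60.95°
zero (s+25): 25 + j9 → |·| = √(25²+9²) = √706 ≈ 26.571, ∠ = arctan(9/25) ≈ 19.80°
pole (s+9): 9 + j9 → |·| = √(9²+9²) = √162 ≈ 12.728, ∠ = arctan(9/9) ≈ 45.00°
pole (s+50): 50 + j9 → |·| = √(50²+9²) = √2581 ≈ 50.804, ∠ = arctan(9/50) ≈ 10.20°
pole at origin: |s| = 9, ∠ = 90.00° (in denominator)
|L| = 10 · 273.58 / 5819.7 ≈ 0.47009
Gain = 20 log₁₀(0.47009) ≈ -6.56 dB
∠L = 80.75° − 145.20° = -64.45°

At s = jω = j175:
zero (s+5): 5 + j175 → |·| = √(5²+175²) = √30650 ≈ 175.07, ∠ = arctan(175/5) ≈ 88.36°
zero (s+25): 25 + j175 → |·| = √(25²+175²) = √31250 ≈ 176.78, ∠ = arctan(175/25) ≈ 81.87°
pole (s+9): 9 + j175 → |·| = √(9²+175²) = √30706 ≈ 175.23, ∠ = arctan(175/9) ≈ 87.06°
pole (s+50): 50 + j175 → |·| = √(50²+175²) = √33125 ≈ 182, ∠ = arctan(175/50) ≈ 74.05°
pole at origin: |s| = 175, ∠ = 90.00° (in denominator)
|L| = 10 · 30949 / 5.5811e+06 ≈ 0.055453
Gain = 20 log₁₀(0.055453) ≈ -25.12 dB
∠L = 170.23° − 251.11° = -80.88°

ω = 9: -6.6 dB, -64.5°; ω = 175: -25.1 dB, -80.9°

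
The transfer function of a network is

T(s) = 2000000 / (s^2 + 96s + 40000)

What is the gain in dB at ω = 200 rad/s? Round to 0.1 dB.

40.4 dB

At s = jω = j200:
quadratic: (j200)² + 96·j200 + 40000 = 0 + j19200 → |·| ≈ 19200, ∠ ≈ 90.00°
|T| = 2000000 / 19200 ≈ 104.17
Gain = 20 log₁₀(104.17) ≈ 40.35 dB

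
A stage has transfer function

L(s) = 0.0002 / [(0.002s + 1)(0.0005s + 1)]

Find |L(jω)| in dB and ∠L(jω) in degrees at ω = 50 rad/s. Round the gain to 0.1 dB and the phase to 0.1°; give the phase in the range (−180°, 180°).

-74.0 dB, -7.1°

At ω = 50 rad/s:
pole (1 + j50·0.002) = 1 + j0.1 → |·| ≈ 1.005, ∠ ≈ 5.71°
pole (1 + j50·0.0005) = 1 + j0.025 → |·| ≈ 1.0003, ∠ ≈ 1.43°
|L| = 0.0002 · 1 / (1.005 · 1.0003) ≈ 0.00019895
Gain = 20 log₁₀(0.00019895) ≈ -74.03 dB
∠L = (0°) − (5.71° + 1.43°) = -7.14°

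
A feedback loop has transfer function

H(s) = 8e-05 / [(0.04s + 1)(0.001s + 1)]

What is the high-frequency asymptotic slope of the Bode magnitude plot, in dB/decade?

-40 dB/decade

Each pole contributes −20 dB/decade at high frequency; each zero contributes +20 dB/decade.
Net: 0 zero(s) − 2 pole(s) → -40 dB/decade.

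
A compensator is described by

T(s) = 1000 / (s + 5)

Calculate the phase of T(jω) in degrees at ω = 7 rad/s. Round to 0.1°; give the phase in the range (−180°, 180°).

-54.5°

At s = jω = j7:
pole (s+5): 5 + j7 → |·| = √(5²+7²) = √74 ≈ 8.6023, ∠ = arctan(7/5) ≈ 54.46°
∠T = 0.00° − 54.46° = -54.46°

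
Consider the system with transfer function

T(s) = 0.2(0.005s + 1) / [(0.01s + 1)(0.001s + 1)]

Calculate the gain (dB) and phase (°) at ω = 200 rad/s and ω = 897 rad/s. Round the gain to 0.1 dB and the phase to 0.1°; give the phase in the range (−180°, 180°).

At ω = 200 rad/s:
zero (1 + j200·0.005) = 1 + j1 → |·| ≈ 1.4142, ∠ ≈ 45.00°
pole (1 + j200·0.01) = 1 + j2 → |·| ≈ 2.2361, ∠ ≈ 63.43°
pole (1 + j200·0.001) = 1 + j0.2 → |·| ≈ 1.0198, ∠ ≈ 11.31°
|T| = 0.2 · 1.4142 / (2.2361 · 1.0198) ≈ 0.12403
Gain = 20 log₁₀(0.12403) ≈ -18.13 dB
∠T = (45.00°) − (63.43° + 11.31°) = -29.74°

At ω = 897 rad/s:
zero (1 + j897·0.005) = 1 + j4.485 → |·| ≈ 4.5951, ∠ ≈ 77.43°
pole (1 + j897·0.01) = 1 + j8.97 → |·| ≈ 9.0256, ∠ ≈ 83.64°
pole (1 + j897·0.001) = 1 + j0.897 → |·| ≈ 1.3434, ∠ ≈ 41.89°
|T| = 0.2 · 4.5951 / (9.0256 · 1.3434) ≈ 0.075796
Gain = 20 log₁₀(0.075796) ≈ -22.41 dB
∠T = (77.43°) − (83.64° + 41.89°) = -48.10°

ω = 200: -18.1 dB, -29.7°; ω = 897: -22.4 dB, -48.1°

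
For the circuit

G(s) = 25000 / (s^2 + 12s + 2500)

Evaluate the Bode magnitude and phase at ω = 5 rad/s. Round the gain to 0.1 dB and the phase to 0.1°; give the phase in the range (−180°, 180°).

20.1 dB, -1.4°

At s = jω = j5:
quadratic: (j5)² + 12·j5 + 2500 = 2475 + j60 → |·| ≈ 2475.7, ∠ ≈ 1.39°
|G| = 25000 / 2475.7 ≈ 10.098
Gain = 20 log₁₀(10.098) ≈ 20.08 dB
∠G = 0.00° − 1.39° = -1.39°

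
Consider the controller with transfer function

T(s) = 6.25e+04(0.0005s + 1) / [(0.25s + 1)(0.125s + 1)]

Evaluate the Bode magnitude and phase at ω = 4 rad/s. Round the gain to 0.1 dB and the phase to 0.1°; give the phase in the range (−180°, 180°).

At ω = 4 rad/s:
zero (1 + j4·0.0005) = 1 + j0.002 → |·| ≈ 1, ∠ ≈ 0.11°
pole (1 + j4·0.25) = 1 + j1 → |·| ≈ 1.4142, ∠ ≈ 45.00°
pole (1 + j4·0.125) = 1 + j0.5 → |·| ≈ 1.118, ∠ ≈ 26.57°
|T| = 6.25e+04 · 1 / (1.4142 · 1.118) ≈ 39530
Gain = 20 log₁₀(39530) ≈ 91.94 dB
∠T = (0.11°) − (45.00° + 26.57°) = -71.46°

91.9 dB, -71.5°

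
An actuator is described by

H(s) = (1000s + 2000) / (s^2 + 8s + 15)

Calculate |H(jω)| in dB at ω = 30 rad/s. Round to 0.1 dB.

Substitute s = j30:
Numerator: 1000(j30) + 2000 = 2000 + j30000
Denominator: (j30)^2 + 8(j30) + 15 = -885 + j240
|N| = √(2000² + 30000²) ≈ 30067, ∠N ≈ 86.19°
|D| = √(885² + 240²) ≈ 916.97, ∠D ≈ 164.83°
|H| = 30067 / 916.97 ≈ 32.79
Gain = 20 log₁₀(32.79) ≈ 30.31 dB

30.3 dB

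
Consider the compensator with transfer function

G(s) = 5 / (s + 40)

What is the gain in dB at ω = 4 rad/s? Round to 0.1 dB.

At s = jω = j4:
pole (s+40): 40 + j4 → |·| = √(40²+4²) = √1616 ≈ 40.2, ∠ = arctan(4/40) ≈ 5.71°
|G| = 5 / 40.2 ≈ 0.12438
Gain = 20 log₁₀(0.12438) ≈ -18.10 dB

-18.1 dB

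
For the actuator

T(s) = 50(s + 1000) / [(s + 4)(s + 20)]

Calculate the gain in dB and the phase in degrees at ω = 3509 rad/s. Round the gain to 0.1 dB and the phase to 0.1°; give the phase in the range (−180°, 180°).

-36.6 dB, -105.5°

At s = jω = j3509:
zero (s+1000): 1000 + j3509 → |·| = √(1000²+3509²) = √13313081 ≈ 3648.7, ∠ = arctan(3509/1000) ≈ 74.09°
pole (s+4): 4 + j3509 → |·| = √(4²+3509²) = √12313097 ≈ 3509, ∠ = arctan(3509/4) ≈ 89.93°
pole (s+20): 20 + j3509 → |·| = √(20²+3509²) = √12313481 ≈ 3509.1, ∠ = arctan(3509/20) ≈ 89.67°
|T| = 50 · 3648.7 / 1.2313e+07 ≈ 0.014816
Gain = 20 log₁₀(0.014816) ≈ -36.59 dB
∠T = 74.09° − 179.60° = -105.51°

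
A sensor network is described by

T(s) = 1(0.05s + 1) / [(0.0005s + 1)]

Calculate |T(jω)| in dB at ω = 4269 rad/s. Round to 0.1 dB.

At ω = 4269 rad/s:
zero (1 + j4269·0.05) = 1 + j213.45 → |·| ≈ 213.45, ∠ ≈ 89.73°
pole (1 + j4269·0.0005) = 1 + j2.1345 → |·| ≈ 2.3571, ∠ ≈ 64.90°
|T| = 1 · 213.45 / (2.3571) ≈ 90.556
Gain = 20 log₁₀(90.556) ≈ 39.14 dB

39.1 dB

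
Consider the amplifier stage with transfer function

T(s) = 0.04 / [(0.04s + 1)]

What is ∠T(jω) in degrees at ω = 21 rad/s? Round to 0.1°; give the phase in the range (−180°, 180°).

-40.0°

At ω = 21 rad/s:
pole (1 + j21·0.04) = 1 + j0.84 → |·| ≈ 1.306, ∠ ≈ 40.03°
∠T = (0°) − (40.03°) = -40.03°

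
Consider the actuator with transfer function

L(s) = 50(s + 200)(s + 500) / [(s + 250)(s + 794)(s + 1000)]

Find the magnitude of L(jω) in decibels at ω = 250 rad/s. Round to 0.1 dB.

At s = jω = j250:
zero (s+200): 200 + j250 → |·| = √(200²+250²) = √102500 ≈ 320.16, ∠ = arctan(250/200) ≈ 51.34°
zero (s+500): 500 + j250 → |·| = √(500²+250²) = √312500 ≈ 559.02, ∠ = arctan(250/500) ≈ 26.57°
pole (s+250): 250 + j250 → |·| = √(250²+250²) = √125000 ≈ 353.55, ∠ = arctan(250/250) ≈ 45.00°
pole (s+794): 794 + j250 → |·| = √(794²+250²) = √692936 ≈ 832.43, ∠ = arctan(250/794) ≈ 17.48°
pole (s+1000): 1000 + j250 → |·| = √(1000²+250²) = √1062500 ≈ 1030.8, ∠ = arctan(250/1000) ≈ 14.04°
|L| = 50 · 1.7898e+05 / 3.0337e+08 ≈ 0.029499
Gain = 20 log₁₀(0.029499) ≈ -30.60 dB

-30.6 dB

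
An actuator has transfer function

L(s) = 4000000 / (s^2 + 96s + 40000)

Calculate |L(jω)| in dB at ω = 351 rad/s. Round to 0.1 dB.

33.0 dB

At s = jω = j351:
quadratic: (j351)² + 96·j351 + 40000 = -83201 + j33696 → |·| ≈ 89765, ∠ ≈ 157.95°
|L| = 4000000 / 89765 ≈ 44.561
Gain = 20 log₁₀(44.561) ≈ 32.98 dB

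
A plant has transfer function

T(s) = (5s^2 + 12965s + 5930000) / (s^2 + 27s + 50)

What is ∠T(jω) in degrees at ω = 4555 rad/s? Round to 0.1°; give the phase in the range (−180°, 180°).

Substitute s = j4555:
Numerator: 5(j4555)^2 + 12965(j4555) + 5930000 = -97810125 + j59055575
Denominator: (j4555)^2 + 27(j4555) + 50 = -20747975 + j122985
|N| = √(97810125² + 59055575²) ≈ 1.1426e+08, ∠N ≈ 148.88°
|D| = √(20747975² + 122985²) ≈ 2.0748e+07, ∠D ≈ 179.66°
∠T = 148.88° − 179.66° = -30.78°

-30.8°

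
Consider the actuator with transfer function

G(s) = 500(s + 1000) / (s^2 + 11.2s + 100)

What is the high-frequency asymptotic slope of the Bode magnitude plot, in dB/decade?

Each pole contributes −20 dB/decade at high frequency; each zero contributes +20 dB/decade.
Net: 1 zero(s) − 2 pole(s) → -20 dB/decade.

-20 dB/decade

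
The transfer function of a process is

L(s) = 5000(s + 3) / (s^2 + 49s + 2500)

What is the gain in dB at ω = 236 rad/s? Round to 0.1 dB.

26.7 dB

At s = jω = j236:
zero (s+3): 3 + j236 → |·| = √(3²+236²) = √55705 ≈ 236.02, ∠ = arctan(236/3) ≈ 89.27°
quadratic: (j236)² + 49·j236 + 2500 = -53196 + j11564 → |·| ≈ 54438, ∠ ≈ 167.74°
|L| = 5000 · 236.02 / 54438 ≈ 21.678
Gain = 20 log₁₀(21.678) ≈ 26.72 dB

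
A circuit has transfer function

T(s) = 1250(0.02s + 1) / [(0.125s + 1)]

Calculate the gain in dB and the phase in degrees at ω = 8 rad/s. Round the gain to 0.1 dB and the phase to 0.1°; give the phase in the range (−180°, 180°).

59.0 dB, -35.9°

At ω = 8 rad/s:
zero (1 + j8·0.02) = 1 + j0.16 → |·| ≈ 1.0127, ∠ ≈ 9.09°
pole (1 + j8·0.125) = 1 + j1 → |·| ≈ 1.4142, ∠ ≈ 45.00°
|T| = 1250 · 1.0127 / (1.4142) ≈ 895.12
Gain = 20 log₁₀(895.12) ≈ 59.04 dB
∠T = (9.09°) − (45.00°) = -35.91°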